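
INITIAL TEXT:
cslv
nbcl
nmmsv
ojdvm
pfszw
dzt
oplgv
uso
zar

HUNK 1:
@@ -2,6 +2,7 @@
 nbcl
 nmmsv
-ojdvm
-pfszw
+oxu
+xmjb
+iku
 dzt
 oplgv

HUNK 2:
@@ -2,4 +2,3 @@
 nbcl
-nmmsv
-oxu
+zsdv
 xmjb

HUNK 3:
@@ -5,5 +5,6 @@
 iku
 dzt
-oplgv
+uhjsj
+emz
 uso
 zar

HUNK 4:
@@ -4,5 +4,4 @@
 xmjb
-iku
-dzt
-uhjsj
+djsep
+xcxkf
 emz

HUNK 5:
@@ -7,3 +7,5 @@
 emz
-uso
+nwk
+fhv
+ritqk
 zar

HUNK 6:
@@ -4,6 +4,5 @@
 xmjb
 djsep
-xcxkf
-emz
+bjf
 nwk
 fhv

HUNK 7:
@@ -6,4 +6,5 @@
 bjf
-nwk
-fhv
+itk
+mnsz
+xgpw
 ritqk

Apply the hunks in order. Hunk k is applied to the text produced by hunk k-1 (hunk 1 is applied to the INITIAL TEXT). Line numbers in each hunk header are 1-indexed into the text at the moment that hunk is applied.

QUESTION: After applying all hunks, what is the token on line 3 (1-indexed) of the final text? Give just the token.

Answer: zsdv

Derivation:
Hunk 1: at line 2 remove [ojdvm,pfszw] add [oxu,xmjb,iku] -> 10 lines: cslv nbcl nmmsv oxu xmjb iku dzt oplgv uso zar
Hunk 2: at line 2 remove [nmmsv,oxu] add [zsdv] -> 9 lines: cslv nbcl zsdv xmjb iku dzt oplgv uso zar
Hunk 3: at line 5 remove [oplgv] add [uhjsj,emz] -> 10 lines: cslv nbcl zsdv xmjb iku dzt uhjsj emz uso zar
Hunk 4: at line 4 remove [iku,dzt,uhjsj] add [djsep,xcxkf] -> 9 lines: cslv nbcl zsdv xmjb djsep xcxkf emz uso zar
Hunk 5: at line 7 remove [uso] add [nwk,fhv,ritqk] -> 11 lines: cslv nbcl zsdv xmjb djsep xcxkf emz nwk fhv ritqk zar
Hunk 6: at line 4 remove [xcxkf,emz] add [bjf] -> 10 lines: cslv nbcl zsdv xmjb djsep bjf nwk fhv ritqk zar
Hunk 7: at line 6 remove [nwk,fhv] add [itk,mnsz,xgpw] -> 11 lines: cslv nbcl zsdv xmjb djsep bjf itk mnsz xgpw ritqk zar
Final line 3: zsdv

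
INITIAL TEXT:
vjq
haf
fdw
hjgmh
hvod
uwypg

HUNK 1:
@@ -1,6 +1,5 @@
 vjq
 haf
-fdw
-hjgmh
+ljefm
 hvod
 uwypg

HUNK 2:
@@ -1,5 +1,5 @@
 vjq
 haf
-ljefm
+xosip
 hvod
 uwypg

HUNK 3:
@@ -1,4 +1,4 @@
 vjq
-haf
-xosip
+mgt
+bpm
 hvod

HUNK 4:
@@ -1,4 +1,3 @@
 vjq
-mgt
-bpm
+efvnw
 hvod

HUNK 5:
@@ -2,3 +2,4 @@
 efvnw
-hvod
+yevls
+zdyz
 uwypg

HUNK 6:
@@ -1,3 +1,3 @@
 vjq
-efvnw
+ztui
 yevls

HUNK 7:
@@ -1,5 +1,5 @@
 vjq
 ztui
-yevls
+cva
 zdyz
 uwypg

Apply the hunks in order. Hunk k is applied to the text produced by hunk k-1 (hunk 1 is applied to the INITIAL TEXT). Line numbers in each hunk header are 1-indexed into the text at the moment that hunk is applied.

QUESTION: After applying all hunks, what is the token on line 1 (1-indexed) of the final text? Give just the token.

Answer: vjq

Derivation:
Hunk 1: at line 1 remove [fdw,hjgmh] add [ljefm] -> 5 lines: vjq haf ljefm hvod uwypg
Hunk 2: at line 1 remove [ljefm] add [xosip] -> 5 lines: vjq haf xosip hvod uwypg
Hunk 3: at line 1 remove [haf,xosip] add [mgt,bpm] -> 5 lines: vjq mgt bpm hvod uwypg
Hunk 4: at line 1 remove [mgt,bpm] add [efvnw] -> 4 lines: vjq efvnw hvod uwypg
Hunk 5: at line 2 remove [hvod] add [yevls,zdyz] -> 5 lines: vjq efvnw yevls zdyz uwypg
Hunk 6: at line 1 remove [efvnw] add [ztui] -> 5 lines: vjq ztui yevls zdyz uwypg
Hunk 7: at line 1 remove [yevls] add [cva] -> 5 lines: vjq ztui cva zdyz uwypg
Final line 1: vjq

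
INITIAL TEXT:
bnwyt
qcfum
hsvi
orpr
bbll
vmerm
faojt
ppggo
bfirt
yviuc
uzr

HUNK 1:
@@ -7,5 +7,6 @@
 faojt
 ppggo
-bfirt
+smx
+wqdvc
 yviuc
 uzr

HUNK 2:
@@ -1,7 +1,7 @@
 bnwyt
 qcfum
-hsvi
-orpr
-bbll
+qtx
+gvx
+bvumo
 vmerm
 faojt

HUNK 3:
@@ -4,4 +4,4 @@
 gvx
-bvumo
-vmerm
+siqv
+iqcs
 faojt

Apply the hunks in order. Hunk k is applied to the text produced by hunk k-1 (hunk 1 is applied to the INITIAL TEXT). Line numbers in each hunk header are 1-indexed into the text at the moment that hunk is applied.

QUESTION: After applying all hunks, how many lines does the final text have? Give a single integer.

Answer: 12

Derivation:
Hunk 1: at line 7 remove [bfirt] add [smx,wqdvc] -> 12 lines: bnwyt qcfum hsvi orpr bbll vmerm faojt ppggo smx wqdvc yviuc uzr
Hunk 2: at line 1 remove [hsvi,orpr,bbll] add [qtx,gvx,bvumo] -> 12 lines: bnwyt qcfum qtx gvx bvumo vmerm faojt ppggo smx wqdvc yviuc uzr
Hunk 3: at line 4 remove [bvumo,vmerm] add [siqv,iqcs] -> 12 lines: bnwyt qcfum qtx gvx siqv iqcs faojt ppggo smx wqdvc yviuc uzr
Final line count: 12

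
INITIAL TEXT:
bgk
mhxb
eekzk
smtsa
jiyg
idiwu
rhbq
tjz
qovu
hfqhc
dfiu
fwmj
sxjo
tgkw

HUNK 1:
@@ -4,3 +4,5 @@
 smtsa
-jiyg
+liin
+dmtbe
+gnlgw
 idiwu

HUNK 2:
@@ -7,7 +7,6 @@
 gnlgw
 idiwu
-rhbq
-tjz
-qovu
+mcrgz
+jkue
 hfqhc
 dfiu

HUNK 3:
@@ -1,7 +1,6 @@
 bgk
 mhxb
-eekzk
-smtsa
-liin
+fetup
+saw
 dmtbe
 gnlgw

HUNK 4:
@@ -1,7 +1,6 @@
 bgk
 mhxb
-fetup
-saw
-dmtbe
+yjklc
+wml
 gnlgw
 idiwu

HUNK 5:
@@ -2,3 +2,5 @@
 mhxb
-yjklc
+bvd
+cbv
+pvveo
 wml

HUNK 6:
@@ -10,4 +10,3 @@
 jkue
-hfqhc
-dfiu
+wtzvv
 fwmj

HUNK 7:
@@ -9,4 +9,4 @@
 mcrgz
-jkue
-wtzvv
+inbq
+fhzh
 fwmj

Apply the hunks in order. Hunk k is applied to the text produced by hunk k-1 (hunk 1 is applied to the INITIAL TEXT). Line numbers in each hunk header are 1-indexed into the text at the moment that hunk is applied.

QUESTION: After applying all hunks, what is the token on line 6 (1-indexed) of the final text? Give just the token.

Answer: wml

Derivation:
Hunk 1: at line 4 remove [jiyg] add [liin,dmtbe,gnlgw] -> 16 lines: bgk mhxb eekzk smtsa liin dmtbe gnlgw idiwu rhbq tjz qovu hfqhc dfiu fwmj sxjo tgkw
Hunk 2: at line 7 remove [rhbq,tjz,qovu] add [mcrgz,jkue] -> 15 lines: bgk mhxb eekzk smtsa liin dmtbe gnlgw idiwu mcrgz jkue hfqhc dfiu fwmj sxjo tgkw
Hunk 3: at line 1 remove [eekzk,smtsa,liin] add [fetup,saw] -> 14 lines: bgk mhxb fetup saw dmtbe gnlgw idiwu mcrgz jkue hfqhc dfiu fwmj sxjo tgkw
Hunk 4: at line 1 remove [fetup,saw,dmtbe] add [yjklc,wml] -> 13 lines: bgk mhxb yjklc wml gnlgw idiwu mcrgz jkue hfqhc dfiu fwmj sxjo tgkw
Hunk 5: at line 2 remove [yjklc] add [bvd,cbv,pvveo] -> 15 lines: bgk mhxb bvd cbv pvveo wml gnlgw idiwu mcrgz jkue hfqhc dfiu fwmj sxjo tgkw
Hunk 6: at line 10 remove [hfqhc,dfiu] add [wtzvv] -> 14 lines: bgk mhxb bvd cbv pvveo wml gnlgw idiwu mcrgz jkue wtzvv fwmj sxjo tgkw
Hunk 7: at line 9 remove [jkue,wtzvv] add [inbq,fhzh] -> 14 lines: bgk mhxb bvd cbv pvveo wml gnlgw idiwu mcrgz inbq fhzh fwmj sxjo tgkw
Final line 6: wml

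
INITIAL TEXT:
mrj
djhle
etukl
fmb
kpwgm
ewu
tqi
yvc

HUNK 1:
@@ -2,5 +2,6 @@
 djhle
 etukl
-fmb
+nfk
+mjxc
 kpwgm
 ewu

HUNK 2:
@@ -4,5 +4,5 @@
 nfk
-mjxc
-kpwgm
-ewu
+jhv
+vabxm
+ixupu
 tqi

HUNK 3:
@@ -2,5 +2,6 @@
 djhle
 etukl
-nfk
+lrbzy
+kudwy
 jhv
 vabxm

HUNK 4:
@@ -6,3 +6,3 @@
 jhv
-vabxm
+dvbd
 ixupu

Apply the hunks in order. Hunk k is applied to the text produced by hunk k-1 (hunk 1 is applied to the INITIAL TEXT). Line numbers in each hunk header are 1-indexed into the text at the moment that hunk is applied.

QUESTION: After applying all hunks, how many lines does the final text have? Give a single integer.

Hunk 1: at line 2 remove [fmb] add [nfk,mjxc] -> 9 lines: mrj djhle etukl nfk mjxc kpwgm ewu tqi yvc
Hunk 2: at line 4 remove [mjxc,kpwgm,ewu] add [jhv,vabxm,ixupu] -> 9 lines: mrj djhle etukl nfk jhv vabxm ixupu tqi yvc
Hunk 3: at line 2 remove [nfk] add [lrbzy,kudwy] -> 10 lines: mrj djhle etukl lrbzy kudwy jhv vabxm ixupu tqi yvc
Hunk 4: at line 6 remove [vabxm] add [dvbd] -> 10 lines: mrj djhle etukl lrbzy kudwy jhv dvbd ixupu tqi yvc
Final line count: 10

Answer: 10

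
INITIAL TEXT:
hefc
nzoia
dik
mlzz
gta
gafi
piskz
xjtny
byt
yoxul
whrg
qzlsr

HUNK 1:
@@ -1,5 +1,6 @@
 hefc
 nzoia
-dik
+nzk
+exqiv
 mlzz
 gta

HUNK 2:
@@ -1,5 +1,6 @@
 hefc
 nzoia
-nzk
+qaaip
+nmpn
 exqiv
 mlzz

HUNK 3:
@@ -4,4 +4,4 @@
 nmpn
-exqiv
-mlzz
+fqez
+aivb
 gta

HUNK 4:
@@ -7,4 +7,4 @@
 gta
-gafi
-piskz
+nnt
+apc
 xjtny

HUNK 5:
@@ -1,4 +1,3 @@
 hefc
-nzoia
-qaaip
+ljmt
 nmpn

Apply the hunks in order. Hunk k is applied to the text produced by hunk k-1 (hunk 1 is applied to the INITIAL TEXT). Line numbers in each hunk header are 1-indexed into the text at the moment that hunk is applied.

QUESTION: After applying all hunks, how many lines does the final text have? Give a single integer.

Answer: 13

Derivation:
Hunk 1: at line 1 remove [dik] add [nzk,exqiv] -> 13 lines: hefc nzoia nzk exqiv mlzz gta gafi piskz xjtny byt yoxul whrg qzlsr
Hunk 2: at line 1 remove [nzk] add [qaaip,nmpn] -> 14 lines: hefc nzoia qaaip nmpn exqiv mlzz gta gafi piskz xjtny byt yoxul whrg qzlsr
Hunk 3: at line 4 remove [exqiv,mlzz] add [fqez,aivb] -> 14 lines: hefc nzoia qaaip nmpn fqez aivb gta gafi piskz xjtny byt yoxul whrg qzlsr
Hunk 4: at line 7 remove [gafi,piskz] add [nnt,apc] -> 14 lines: hefc nzoia qaaip nmpn fqez aivb gta nnt apc xjtny byt yoxul whrg qzlsr
Hunk 5: at line 1 remove [nzoia,qaaip] add [ljmt] -> 13 lines: hefc ljmt nmpn fqez aivb gta nnt apc xjtny byt yoxul whrg qzlsr
Final line count: 13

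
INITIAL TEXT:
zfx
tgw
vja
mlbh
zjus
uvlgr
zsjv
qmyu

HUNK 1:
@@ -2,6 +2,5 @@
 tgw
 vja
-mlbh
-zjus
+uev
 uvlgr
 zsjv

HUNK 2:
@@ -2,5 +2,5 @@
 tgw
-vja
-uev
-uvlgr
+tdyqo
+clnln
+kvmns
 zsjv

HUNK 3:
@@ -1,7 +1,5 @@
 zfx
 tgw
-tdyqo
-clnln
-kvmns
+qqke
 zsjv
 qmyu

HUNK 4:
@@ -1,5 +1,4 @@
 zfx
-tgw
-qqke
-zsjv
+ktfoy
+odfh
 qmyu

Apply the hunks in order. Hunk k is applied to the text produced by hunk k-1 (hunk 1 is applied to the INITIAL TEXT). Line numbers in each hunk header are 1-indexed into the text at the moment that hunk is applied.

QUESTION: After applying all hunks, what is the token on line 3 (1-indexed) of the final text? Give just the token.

Answer: odfh

Derivation:
Hunk 1: at line 2 remove [mlbh,zjus] add [uev] -> 7 lines: zfx tgw vja uev uvlgr zsjv qmyu
Hunk 2: at line 2 remove [vja,uev,uvlgr] add [tdyqo,clnln,kvmns] -> 7 lines: zfx tgw tdyqo clnln kvmns zsjv qmyu
Hunk 3: at line 1 remove [tdyqo,clnln,kvmns] add [qqke] -> 5 lines: zfx tgw qqke zsjv qmyu
Hunk 4: at line 1 remove [tgw,qqke,zsjv] add [ktfoy,odfh] -> 4 lines: zfx ktfoy odfh qmyu
Final line 3: odfh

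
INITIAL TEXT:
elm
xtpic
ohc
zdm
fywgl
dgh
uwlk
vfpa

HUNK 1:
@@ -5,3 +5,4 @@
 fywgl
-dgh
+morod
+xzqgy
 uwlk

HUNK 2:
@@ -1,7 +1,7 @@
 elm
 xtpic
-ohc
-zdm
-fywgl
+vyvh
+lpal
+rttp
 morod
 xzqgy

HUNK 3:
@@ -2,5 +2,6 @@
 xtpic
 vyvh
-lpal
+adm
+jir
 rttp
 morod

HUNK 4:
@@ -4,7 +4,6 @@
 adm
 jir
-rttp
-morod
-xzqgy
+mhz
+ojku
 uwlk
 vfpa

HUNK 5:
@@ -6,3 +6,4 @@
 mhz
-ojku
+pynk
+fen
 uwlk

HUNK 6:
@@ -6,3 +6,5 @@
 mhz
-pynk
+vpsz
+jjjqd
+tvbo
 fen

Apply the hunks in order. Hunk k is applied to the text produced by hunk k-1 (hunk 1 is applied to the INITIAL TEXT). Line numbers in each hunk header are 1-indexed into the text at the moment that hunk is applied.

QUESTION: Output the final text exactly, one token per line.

Hunk 1: at line 5 remove [dgh] add [morod,xzqgy] -> 9 lines: elm xtpic ohc zdm fywgl morod xzqgy uwlk vfpa
Hunk 2: at line 1 remove [ohc,zdm,fywgl] add [vyvh,lpal,rttp] -> 9 lines: elm xtpic vyvh lpal rttp morod xzqgy uwlk vfpa
Hunk 3: at line 2 remove [lpal] add [adm,jir] -> 10 lines: elm xtpic vyvh adm jir rttp morod xzqgy uwlk vfpa
Hunk 4: at line 4 remove [rttp,morod,xzqgy] add [mhz,ojku] -> 9 lines: elm xtpic vyvh adm jir mhz ojku uwlk vfpa
Hunk 5: at line 6 remove [ojku] add [pynk,fen] -> 10 lines: elm xtpic vyvh adm jir mhz pynk fen uwlk vfpa
Hunk 6: at line 6 remove [pynk] add [vpsz,jjjqd,tvbo] -> 12 lines: elm xtpic vyvh adm jir mhz vpsz jjjqd tvbo fen uwlk vfpa

Answer: elm
xtpic
vyvh
adm
jir
mhz
vpsz
jjjqd
tvbo
fen
uwlk
vfpa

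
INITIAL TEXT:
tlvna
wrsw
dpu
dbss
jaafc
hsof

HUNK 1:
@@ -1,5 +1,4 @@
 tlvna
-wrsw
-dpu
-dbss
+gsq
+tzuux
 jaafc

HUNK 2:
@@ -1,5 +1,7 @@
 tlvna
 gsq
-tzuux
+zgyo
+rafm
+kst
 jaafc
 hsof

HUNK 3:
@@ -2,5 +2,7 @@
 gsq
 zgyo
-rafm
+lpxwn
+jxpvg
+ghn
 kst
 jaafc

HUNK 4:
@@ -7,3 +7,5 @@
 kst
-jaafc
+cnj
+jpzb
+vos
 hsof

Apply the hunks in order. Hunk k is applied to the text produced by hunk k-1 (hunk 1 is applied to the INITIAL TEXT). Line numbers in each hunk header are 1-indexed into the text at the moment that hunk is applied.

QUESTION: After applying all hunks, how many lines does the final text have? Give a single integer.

Hunk 1: at line 1 remove [wrsw,dpu,dbss] add [gsq,tzuux] -> 5 lines: tlvna gsq tzuux jaafc hsof
Hunk 2: at line 1 remove [tzuux] add [zgyo,rafm,kst] -> 7 lines: tlvna gsq zgyo rafm kst jaafc hsof
Hunk 3: at line 2 remove [rafm] add [lpxwn,jxpvg,ghn] -> 9 lines: tlvna gsq zgyo lpxwn jxpvg ghn kst jaafc hsof
Hunk 4: at line 7 remove [jaafc] add [cnj,jpzb,vos] -> 11 lines: tlvna gsq zgyo lpxwn jxpvg ghn kst cnj jpzb vos hsof
Final line count: 11

Answer: 11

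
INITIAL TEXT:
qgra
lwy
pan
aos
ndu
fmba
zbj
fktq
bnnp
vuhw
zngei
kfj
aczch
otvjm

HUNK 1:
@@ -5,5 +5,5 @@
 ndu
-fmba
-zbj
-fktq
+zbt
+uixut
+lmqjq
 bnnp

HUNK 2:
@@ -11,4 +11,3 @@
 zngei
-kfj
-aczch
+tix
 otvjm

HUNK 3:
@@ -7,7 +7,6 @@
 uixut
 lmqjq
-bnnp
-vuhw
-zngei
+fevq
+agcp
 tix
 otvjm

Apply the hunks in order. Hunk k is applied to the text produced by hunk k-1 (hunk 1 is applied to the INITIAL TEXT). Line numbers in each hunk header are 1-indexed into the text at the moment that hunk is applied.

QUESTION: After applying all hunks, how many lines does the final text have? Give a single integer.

Hunk 1: at line 5 remove [fmba,zbj,fktq] add [zbt,uixut,lmqjq] -> 14 lines: qgra lwy pan aos ndu zbt uixut lmqjq bnnp vuhw zngei kfj aczch otvjm
Hunk 2: at line 11 remove [kfj,aczch] add [tix] -> 13 lines: qgra lwy pan aos ndu zbt uixut lmqjq bnnp vuhw zngei tix otvjm
Hunk 3: at line 7 remove [bnnp,vuhw,zngei] add [fevq,agcp] -> 12 lines: qgra lwy pan aos ndu zbt uixut lmqjq fevq agcp tix otvjm
Final line count: 12

Answer: 12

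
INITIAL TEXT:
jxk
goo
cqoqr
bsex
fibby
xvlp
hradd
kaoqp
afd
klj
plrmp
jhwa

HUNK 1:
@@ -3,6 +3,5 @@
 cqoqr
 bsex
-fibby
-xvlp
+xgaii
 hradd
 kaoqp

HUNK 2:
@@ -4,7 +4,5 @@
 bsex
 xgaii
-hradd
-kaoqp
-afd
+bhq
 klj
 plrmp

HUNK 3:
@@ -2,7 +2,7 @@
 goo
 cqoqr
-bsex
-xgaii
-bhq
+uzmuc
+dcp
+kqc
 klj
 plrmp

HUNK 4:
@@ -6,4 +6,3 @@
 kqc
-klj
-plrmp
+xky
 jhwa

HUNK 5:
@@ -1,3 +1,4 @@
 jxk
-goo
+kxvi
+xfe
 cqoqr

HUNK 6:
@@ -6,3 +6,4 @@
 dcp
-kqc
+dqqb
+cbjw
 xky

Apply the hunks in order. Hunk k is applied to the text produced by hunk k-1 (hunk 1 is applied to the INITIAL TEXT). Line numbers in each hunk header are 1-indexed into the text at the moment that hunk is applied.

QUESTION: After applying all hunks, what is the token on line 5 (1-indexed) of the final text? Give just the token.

Hunk 1: at line 3 remove [fibby,xvlp] add [xgaii] -> 11 lines: jxk goo cqoqr bsex xgaii hradd kaoqp afd klj plrmp jhwa
Hunk 2: at line 4 remove [hradd,kaoqp,afd] add [bhq] -> 9 lines: jxk goo cqoqr bsex xgaii bhq klj plrmp jhwa
Hunk 3: at line 2 remove [bsex,xgaii,bhq] add [uzmuc,dcp,kqc] -> 9 lines: jxk goo cqoqr uzmuc dcp kqc klj plrmp jhwa
Hunk 4: at line 6 remove [klj,plrmp] add [xky] -> 8 lines: jxk goo cqoqr uzmuc dcp kqc xky jhwa
Hunk 5: at line 1 remove [goo] add [kxvi,xfe] -> 9 lines: jxk kxvi xfe cqoqr uzmuc dcp kqc xky jhwa
Hunk 6: at line 6 remove [kqc] add [dqqb,cbjw] -> 10 lines: jxk kxvi xfe cqoqr uzmuc dcp dqqb cbjw xky jhwa
Final line 5: uzmuc

Answer: uzmuc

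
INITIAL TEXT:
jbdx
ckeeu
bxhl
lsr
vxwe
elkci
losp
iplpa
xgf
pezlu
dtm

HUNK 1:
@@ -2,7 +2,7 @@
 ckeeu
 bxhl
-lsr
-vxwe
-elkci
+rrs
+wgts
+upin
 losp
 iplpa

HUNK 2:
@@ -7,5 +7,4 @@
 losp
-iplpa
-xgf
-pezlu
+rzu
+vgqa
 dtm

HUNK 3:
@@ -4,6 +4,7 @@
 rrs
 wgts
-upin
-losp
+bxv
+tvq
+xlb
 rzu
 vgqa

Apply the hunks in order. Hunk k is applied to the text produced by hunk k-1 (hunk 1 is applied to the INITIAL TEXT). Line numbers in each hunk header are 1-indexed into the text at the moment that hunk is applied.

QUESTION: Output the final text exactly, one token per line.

Hunk 1: at line 2 remove [lsr,vxwe,elkci] add [rrs,wgts,upin] -> 11 lines: jbdx ckeeu bxhl rrs wgts upin losp iplpa xgf pezlu dtm
Hunk 2: at line 7 remove [iplpa,xgf,pezlu] add [rzu,vgqa] -> 10 lines: jbdx ckeeu bxhl rrs wgts upin losp rzu vgqa dtm
Hunk 3: at line 4 remove [upin,losp] add [bxv,tvq,xlb] -> 11 lines: jbdx ckeeu bxhl rrs wgts bxv tvq xlb rzu vgqa dtm

Answer: jbdx
ckeeu
bxhl
rrs
wgts
bxv
tvq
xlb
rzu
vgqa
dtm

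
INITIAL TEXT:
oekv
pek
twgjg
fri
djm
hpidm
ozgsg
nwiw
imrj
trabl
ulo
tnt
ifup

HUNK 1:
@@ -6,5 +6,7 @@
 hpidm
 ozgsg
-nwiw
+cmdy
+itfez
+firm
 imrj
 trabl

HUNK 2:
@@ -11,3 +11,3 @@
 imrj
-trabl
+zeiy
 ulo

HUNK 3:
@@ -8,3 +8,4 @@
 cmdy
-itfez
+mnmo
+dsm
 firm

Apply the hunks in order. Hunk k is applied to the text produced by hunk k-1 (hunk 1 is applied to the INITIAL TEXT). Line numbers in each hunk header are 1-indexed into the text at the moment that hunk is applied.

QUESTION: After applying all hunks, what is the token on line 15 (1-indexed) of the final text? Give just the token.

Hunk 1: at line 6 remove [nwiw] add [cmdy,itfez,firm] -> 15 lines: oekv pek twgjg fri djm hpidm ozgsg cmdy itfez firm imrj trabl ulo tnt ifup
Hunk 2: at line 11 remove [trabl] add [zeiy] -> 15 lines: oekv pek twgjg fri djm hpidm ozgsg cmdy itfez firm imrj zeiy ulo tnt ifup
Hunk 3: at line 8 remove [itfez] add [mnmo,dsm] -> 16 lines: oekv pek twgjg fri djm hpidm ozgsg cmdy mnmo dsm firm imrj zeiy ulo tnt ifup
Final line 15: tnt

Answer: tnt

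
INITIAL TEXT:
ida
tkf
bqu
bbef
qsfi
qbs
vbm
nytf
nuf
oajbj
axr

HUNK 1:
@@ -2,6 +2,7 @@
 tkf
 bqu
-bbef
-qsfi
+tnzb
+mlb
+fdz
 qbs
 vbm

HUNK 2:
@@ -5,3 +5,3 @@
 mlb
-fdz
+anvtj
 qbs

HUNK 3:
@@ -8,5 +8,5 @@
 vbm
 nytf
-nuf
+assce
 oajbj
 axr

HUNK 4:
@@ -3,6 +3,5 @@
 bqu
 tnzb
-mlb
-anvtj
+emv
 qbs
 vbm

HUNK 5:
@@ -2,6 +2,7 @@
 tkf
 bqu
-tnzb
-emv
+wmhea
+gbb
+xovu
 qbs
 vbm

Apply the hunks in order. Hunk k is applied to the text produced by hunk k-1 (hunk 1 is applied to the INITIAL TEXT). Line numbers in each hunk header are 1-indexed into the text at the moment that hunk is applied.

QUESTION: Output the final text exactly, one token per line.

Answer: ida
tkf
bqu
wmhea
gbb
xovu
qbs
vbm
nytf
assce
oajbj
axr

Derivation:
Hunk 1: at line 2 remove [bbef,qsfi] add [tnzb,mlb,fdz] -> 12 lines: ida tkf bqu tnzb mlb fdz qbs vbm nytf nuf oajbj axr
Hunk 2: at line 5 remove [fdz] add [anvtj] -> 12 lines: ida tkf bqu tnzb mlb anvtj qbs vbm nytf nuf oajbj axr
Hunk 3: at line 8 remove [nuf] add [assce] -> 12 lines: ida tkf bqu tnzb mlb anvtj qbs vbm nytf assce oajbj axr
Hunk 4: at line 3 remove [mlb,anvtj] add [emv] -> 11 lines: ida tkf bqu tnzb emv qbs vbm nytf assce oajbj axr
Hunk 5: at line 2 remove [tnzb,emv] add [wmhea,gbb,xovu] -> 12 lines: ida tkf bqu wmhea gbb xovu qbs vbm nytf assce oajbj axr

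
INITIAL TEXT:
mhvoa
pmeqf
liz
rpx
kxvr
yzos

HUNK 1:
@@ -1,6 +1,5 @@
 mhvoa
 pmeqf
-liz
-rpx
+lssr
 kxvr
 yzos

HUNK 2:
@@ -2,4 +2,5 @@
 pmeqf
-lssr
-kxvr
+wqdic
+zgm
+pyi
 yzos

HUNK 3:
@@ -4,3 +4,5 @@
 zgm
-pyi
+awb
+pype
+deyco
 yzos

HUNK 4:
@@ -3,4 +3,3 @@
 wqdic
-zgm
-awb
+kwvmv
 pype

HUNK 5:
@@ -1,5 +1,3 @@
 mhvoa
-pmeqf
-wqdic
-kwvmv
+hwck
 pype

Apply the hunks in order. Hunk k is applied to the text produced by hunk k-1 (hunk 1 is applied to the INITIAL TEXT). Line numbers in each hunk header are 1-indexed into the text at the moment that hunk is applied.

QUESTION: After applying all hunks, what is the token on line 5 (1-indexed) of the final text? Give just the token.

Answer: yzos

Derivation:
Hunk 1: at line 1 remove [liz,rpx] add [lssr] -> 5 lines: mhvoa pmeqf lssr kxvr yzos
Hunk 2: at line 2 remove [lssr,kxvr] add [wqdic,zgm,pyi] -> 6 lines: mhvoa pmeqf wqdic zgm pyi yzos
Hunk 3: at line 4 remove [pyi] add [awb,pype,deyco] -> 8 lines: mhvoa pmeqf wqdic zgm awb pype deyco yzos
Hunk 4: at line 3 remove [zgm,awb] add [kwvmv] -> 7 lines: mhvoa pmeqf wqdic kwvmv pype deyco yzos
Hunk 5: at line 1 remove [pmeqf,wqdic,kwvmv] add [hwck] -> 5 lines: mhvoa hwck pype deyco yzos
Final line 5: yzos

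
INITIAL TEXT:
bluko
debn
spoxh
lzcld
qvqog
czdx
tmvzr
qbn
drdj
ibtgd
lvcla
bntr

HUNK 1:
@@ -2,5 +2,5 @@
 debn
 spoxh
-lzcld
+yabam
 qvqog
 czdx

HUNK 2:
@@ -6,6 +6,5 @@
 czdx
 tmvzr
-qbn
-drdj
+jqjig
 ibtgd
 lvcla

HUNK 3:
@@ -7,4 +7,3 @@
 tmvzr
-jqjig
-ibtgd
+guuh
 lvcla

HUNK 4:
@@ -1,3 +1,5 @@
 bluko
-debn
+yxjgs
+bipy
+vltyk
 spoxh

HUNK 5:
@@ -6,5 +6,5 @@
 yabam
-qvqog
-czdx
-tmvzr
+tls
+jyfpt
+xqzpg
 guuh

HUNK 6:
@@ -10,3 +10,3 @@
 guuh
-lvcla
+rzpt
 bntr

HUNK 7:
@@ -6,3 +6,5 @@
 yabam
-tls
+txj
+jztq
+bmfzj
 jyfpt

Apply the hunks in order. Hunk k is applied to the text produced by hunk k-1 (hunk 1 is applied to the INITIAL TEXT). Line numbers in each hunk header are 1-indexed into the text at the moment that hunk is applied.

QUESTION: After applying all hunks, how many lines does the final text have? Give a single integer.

Hunk 1: at line 2 remove [lzcld] add [yabam] -> 12 lines: bluko debn spoxh yabam qvqog czdx tmvzr qbn drdj ibtgd lvcla bntr
Hunk 2: at line 6 remove [qbn,drdj] add [jqjig] -> 11 lines: bluko debn spoxh yabam qvqog czdx tmvzr jqjig ibtgd lvcla bntr
Hunk 3: at line 7 remove [jqjig,ibtgd] add [guuh] -> 10 lines: bluko debn spoxh yabam qvqog czdx tmvzr guuh lvcla bntr
Hunk 4: at line 1 remove [debn] add [yxjgs,bipy,vltyk] -> 12 lines: bluko yxjgs bipy vltyk spoxh yabam qvqog czdx tmvzr guuh lvcla bntr
Hunk 5: at line 6 remove [qvqog,czdx,tmvzr] add [tls,jyfpt,xqzpg] -> 12 lines: bluko yxjgs bipy vltyk spoxh yabam tls jyfpt xqzpg guuh lvcla bntr
Hunk 6: at line 10 remove [lvcla] add [rzpt] -> 12 lines: bluko yxjgs bipy vltyk spoxh yabam tls jyfpt xqzpg guuh rzpt bntr
Hunk 7: at line 6 remove [tls] add [txj,jztq,bmfzj] -> 14 lines: bluko yxjgs bipy vltyk spoxh yabam txj jztq bmfzj jyfpt xqzpg guuh rzpt bntr
Final line count: 14

Answer: 14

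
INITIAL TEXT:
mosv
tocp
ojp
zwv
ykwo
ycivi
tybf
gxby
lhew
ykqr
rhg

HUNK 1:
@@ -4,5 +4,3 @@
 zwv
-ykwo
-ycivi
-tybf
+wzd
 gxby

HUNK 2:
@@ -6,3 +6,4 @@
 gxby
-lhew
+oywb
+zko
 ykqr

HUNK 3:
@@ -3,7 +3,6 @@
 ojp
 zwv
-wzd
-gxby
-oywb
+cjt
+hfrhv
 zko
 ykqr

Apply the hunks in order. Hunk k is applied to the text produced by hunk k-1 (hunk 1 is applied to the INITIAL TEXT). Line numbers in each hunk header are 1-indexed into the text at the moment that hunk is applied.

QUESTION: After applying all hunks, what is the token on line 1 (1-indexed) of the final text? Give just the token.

Answer: mosv

Derivation:
Hunk 1: at line 4 remove [ykwo,ycivi,tybf] add [wzd] -> 9 lines: mosv tocp ojp zwv wzd gxby lhew ykqr rhg
Hunk 2: at line 6 remove [lhew] add [oywb,zko] -> 10 lines: mosv tocp ojp zwv wzd gxby oywb zko ykqr rhg
Hunk 3: at line 3 remove [wzd,gxby,oywb] add [cjt,hfrhv] -> 9 lines: mosv tocp ojp zwv cjt hfrhv zko ykqr rhg
Final line 1: mosv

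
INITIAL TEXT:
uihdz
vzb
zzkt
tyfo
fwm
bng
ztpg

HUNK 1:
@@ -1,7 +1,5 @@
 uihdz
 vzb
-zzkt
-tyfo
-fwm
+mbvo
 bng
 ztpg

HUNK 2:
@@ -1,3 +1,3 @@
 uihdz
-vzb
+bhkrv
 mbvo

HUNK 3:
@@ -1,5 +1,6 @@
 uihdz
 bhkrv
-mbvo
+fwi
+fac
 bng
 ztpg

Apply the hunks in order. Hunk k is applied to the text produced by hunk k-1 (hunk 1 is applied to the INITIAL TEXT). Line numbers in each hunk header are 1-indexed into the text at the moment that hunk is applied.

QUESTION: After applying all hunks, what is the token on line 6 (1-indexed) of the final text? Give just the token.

Hunk 1: at line 1 remove [zzkt,tyfo,fwm] add [mbvo] -> 5 lines: uihdz vzb mbvo bng ztpg
Hunk 2: at line 1 remove [vzb] add [bhkrv] -> 5 lines: uihdz bhkrv mbvo bng ztpg
Hunk 3: at line 1 remove [mbvo] add [fwi,fac] -> 6 lines: uihdz bhkrv fwi fac bng ztpg
Final line 6: ztpg

Answer: ztpg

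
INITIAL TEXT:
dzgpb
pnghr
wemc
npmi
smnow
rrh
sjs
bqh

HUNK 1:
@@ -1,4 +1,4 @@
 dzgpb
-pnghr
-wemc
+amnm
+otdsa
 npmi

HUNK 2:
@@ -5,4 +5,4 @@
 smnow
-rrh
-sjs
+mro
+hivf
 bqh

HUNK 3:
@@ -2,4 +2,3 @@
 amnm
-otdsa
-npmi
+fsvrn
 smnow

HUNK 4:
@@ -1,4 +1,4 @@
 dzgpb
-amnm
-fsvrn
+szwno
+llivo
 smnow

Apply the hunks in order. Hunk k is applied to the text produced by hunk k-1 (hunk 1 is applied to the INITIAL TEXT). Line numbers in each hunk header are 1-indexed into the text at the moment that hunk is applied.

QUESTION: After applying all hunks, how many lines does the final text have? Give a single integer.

Answer: 7

Derivation:
Hunk 1: at line 1 remove [pnghr,wemc] add [amnm,otdsa] -> 8 lines: dzgpb amnm otdsa npmi smnow rrh sjs bqh
Hunk 2: at line 5 remove [rrh,sjs] add [mro,hivf] -> 8 lines: dzgpb amnm otdsa npmi smnow mro hivf bqh
Hunk 3: at line 2 remove [otdsa,npmi] add [fsvrn] -> 7 lines: dzgpb amnm fsvrn smnow mro hivf bqh
Hunk 4: at line 1 remove [amnm,fsvrn] add [szwno,llivo] -> 7 lines: dzgpb szwno llivo smnow mro hivf bqh
Final line count: 7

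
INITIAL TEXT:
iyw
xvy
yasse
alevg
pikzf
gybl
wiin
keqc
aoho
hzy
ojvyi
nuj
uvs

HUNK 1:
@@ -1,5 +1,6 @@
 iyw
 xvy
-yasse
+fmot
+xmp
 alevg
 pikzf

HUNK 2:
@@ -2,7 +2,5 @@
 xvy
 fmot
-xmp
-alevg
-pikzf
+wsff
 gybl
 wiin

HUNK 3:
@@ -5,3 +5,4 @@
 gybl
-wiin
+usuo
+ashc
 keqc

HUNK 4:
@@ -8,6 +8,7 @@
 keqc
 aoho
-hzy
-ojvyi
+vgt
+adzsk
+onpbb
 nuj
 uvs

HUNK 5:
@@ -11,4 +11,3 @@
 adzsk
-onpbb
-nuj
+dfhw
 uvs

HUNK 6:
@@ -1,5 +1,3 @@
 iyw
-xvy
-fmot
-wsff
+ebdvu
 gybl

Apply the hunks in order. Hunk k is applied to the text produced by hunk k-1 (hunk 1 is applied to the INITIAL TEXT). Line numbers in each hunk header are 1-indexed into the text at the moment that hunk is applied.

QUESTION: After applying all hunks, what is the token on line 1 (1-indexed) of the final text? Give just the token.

Hunk 1: at line 1 remove [yasse] add [fmot,xmp] -> 14 lines: iyw xvy fmot xmp alevg pikzf gybl wiin keqc aoho hzy ojvyi nuj uvs
Hunk 2: at line 2 remove [xmp,alevg,pikzf] add [wsff] -> 12 lines: iyw xvy fmot wsff gybl wiin keqc aoho hzy ojvyi nuj uvs
Hunk 3: at line 5 remove [wiin] add [usuo,ashc] -> 13 lines: iyw xvy fmot wsff gybl usuo ashc keqc aoho hzy ojvyi nuj uvs
Hunk 4: at line 8 remove [hzy,ojvyi] add [vgt,adzsk,onpbb] -> 14 lines: iyw xvy fmot wsff gybl usuo ashc keqc aoho vgt adzsk onpbb nuj uvs
Hunk 5: at line 11 remove [onpbb,nuj] add [dfhw] -> 13 lines: iyw xvy fmot wsff gybl usuo ashc keqc aoho vgt adzsk dfhw uvs
Hunk 6: at line 1 remove [xvy,fmot,wsff] add [ebdvu] -> 11 lines: iyw ebdvu gybl usuo ashc keqc aoho vgt adzsk dfhw uvs
Final line 1: iyw

Answer: iyw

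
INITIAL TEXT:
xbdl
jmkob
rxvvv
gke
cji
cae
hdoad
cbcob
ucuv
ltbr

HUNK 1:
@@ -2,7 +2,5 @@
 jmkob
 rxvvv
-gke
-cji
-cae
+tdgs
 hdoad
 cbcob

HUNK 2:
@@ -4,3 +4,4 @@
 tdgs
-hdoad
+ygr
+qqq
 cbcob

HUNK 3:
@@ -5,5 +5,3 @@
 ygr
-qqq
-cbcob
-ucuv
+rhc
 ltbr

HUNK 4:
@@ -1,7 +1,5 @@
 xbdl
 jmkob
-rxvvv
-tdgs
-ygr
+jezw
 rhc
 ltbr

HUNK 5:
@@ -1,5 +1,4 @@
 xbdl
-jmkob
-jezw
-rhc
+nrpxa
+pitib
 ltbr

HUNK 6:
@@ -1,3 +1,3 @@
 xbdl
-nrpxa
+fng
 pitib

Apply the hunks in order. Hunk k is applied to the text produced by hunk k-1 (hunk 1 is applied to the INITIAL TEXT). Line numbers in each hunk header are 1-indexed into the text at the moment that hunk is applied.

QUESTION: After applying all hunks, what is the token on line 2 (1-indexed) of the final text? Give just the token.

Answer: fng

Derivation:
Hunk 1: at line 2 remove [gke,cji,cae] add [tdgs] -> 8 lines: xbdl jmkob rxvvv tdgs hdoad cbcob ucuv ltbr
Hunk 2: at line 4 remove [hdoad] add [ygr,qqq] -> 9 lines: xbdl jmkob rxvvv tdgs ygr qqq cbcob ucuv ltbr
Hunk 3: at line 5 remove [qqq,cbcob,ucuv] add [rhc] -> 7 lines: xbdl jmkob rxvvv tdgs ygr rhc ltbr
Hunk 4: at line 1 remove [rxvvv,tdgs,ygr] add [jezw] -> 5 lines: xbdl jmkob jezw rhc ltbr
Hunk 5: at line 1 remove [jmkob,jezw,rhc] add [nrpxa,pitib] -> 4 lines: xbdl nrpxa pitib ltbr
Hunk 6: at line 1 remove [nrpxa] add [fng] -> 4 lines: xbdl fng pitib ltbr
Final line 2: fng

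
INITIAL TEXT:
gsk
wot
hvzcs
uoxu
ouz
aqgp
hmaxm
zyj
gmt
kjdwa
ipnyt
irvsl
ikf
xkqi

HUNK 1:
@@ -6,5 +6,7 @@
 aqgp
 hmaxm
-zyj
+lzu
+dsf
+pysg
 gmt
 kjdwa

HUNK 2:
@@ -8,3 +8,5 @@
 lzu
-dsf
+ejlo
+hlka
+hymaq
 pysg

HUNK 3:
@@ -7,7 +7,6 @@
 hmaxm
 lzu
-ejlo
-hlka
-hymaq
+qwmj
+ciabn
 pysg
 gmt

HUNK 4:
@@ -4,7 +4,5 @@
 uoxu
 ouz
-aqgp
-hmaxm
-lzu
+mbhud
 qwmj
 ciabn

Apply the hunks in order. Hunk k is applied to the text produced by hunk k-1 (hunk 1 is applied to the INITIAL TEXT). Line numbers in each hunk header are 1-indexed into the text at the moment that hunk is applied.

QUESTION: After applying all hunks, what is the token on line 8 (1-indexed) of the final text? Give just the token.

Hunk 1: at line 6 remove [zyj] add [lzu,dsf,pysg] -> 16 lines: gsk wot hvzcs uoxu ouz aqgp hmaxm lzu dsf pysg gmt kjdwa ipnyt irvsl ikf xkqi
Hunk 2: at line 8 remove [dsf] add [ejlo,hlka,hymaq] -> 18 lines: gsk wot hvzcs uoxu ouz aqgp hmaxm lzu ejlo hlka hymaq pysg gmt kjdwa ipnyt irvsl ikf xkqi
Hunk 3: at line 7 remove [ejlo,hlka,hymaq] add [qwmj,ciabn] -> 17 lines: gsk wot hvzcs uoxu ouz aqgp hmaxm lzu qwmj ciabn pysg gmt kjdwa ipnyt irvsl ikf xkqi
Hunk 4: at line 4 remove [aqgp,hmaxm,lzu] add [mbhud] -> 15 lines: gsk wot hvzcs uoxu ouz mbhud qwmj ciabn pysg gmt kjdwa ipnyt irvsl ikf xkqi
Final line 8: ciabn

Answer: ciabn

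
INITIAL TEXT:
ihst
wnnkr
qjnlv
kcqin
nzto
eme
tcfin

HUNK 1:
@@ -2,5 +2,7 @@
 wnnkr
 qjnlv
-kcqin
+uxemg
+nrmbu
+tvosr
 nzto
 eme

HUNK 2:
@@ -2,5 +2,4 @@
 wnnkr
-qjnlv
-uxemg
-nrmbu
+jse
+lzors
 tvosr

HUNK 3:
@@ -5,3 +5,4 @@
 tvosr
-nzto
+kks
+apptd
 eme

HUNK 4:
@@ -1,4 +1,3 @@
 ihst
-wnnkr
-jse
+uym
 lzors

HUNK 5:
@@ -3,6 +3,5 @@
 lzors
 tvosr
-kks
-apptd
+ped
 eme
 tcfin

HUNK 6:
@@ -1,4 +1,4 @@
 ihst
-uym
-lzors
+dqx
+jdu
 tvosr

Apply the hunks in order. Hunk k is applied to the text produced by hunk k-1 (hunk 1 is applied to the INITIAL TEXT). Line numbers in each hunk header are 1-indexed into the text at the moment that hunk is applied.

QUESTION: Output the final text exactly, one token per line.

Answer: ihst
dqx
jdu
tvosr
ped
eme
tcfin

Derivation:
Hunk 1: at line 2 remove [kcqin] add [uxemg,nrmbu,tvosr] -> 9 lines: ihst wnnkr qjnlv uxemg nrmbu tvosr nzto eme tcfin
Hunk 2: at line 2 remove [qjnlv,uxemg,nrmbu] add [jse,lzors] -> 8 lines: ihst wnnkr jse lzors tvosr nzto eme tcfin
Hunk 3: at line 5 remove [nzto] add [kks,apptd] -> 9 lines: ihst wnnkr jse lzors tvosr kks apptd eme tcfin
Hunk 4: at line 1 remove [wnnkr,jse] add [uym] -> 8 lines: ihst uym lzors tvosr kks apptd eme tcfin
Hunk 5: at line 3 remove [kks,apptd] add [ped] -> 7 lines: ihst uym lzors tvosr ped eme tcfin
Hunk 6: at line 1 remove [uym,lzors] add [dqx,jdu] -> 7 lines: ihst dqx jdu tvosr ped eme tcfin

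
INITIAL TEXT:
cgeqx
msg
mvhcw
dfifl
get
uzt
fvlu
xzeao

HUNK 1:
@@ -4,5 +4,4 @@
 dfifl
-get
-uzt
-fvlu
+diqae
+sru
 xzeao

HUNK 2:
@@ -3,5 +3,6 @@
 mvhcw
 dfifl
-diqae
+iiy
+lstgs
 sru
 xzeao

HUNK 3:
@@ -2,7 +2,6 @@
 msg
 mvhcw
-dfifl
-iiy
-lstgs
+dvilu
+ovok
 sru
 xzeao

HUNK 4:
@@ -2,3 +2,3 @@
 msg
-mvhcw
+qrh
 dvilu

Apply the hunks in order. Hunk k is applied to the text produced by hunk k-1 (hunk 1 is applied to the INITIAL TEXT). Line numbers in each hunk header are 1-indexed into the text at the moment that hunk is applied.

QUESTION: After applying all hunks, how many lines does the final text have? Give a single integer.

Hunk 1: at line 4 remove [get,uzt,fvlu] add [diqae,sru] -> 7 lines: cgeqx msg mvhcw dfifl diqae sru xzeao
Hunk 2: at line 3 remove [diqae] add [iiy,lstgs] -> 8 lines: cgeqx msg mvhcw dfifl iiy lstgs sru xzeao
Hunk 3: at line 2 remove [dfifl,iiy,lstgs] add [dvilu,ovok] -> 7 lines: cgeqx msg mvhcw dvilu ovok sru xzeao
Hunk 4: at line 2 remove [mvhcw] add [qrh] -> 7 lines: cgeqx msg qrh dvilu ovok sru xzeao
Final line count: 7

Answer: 7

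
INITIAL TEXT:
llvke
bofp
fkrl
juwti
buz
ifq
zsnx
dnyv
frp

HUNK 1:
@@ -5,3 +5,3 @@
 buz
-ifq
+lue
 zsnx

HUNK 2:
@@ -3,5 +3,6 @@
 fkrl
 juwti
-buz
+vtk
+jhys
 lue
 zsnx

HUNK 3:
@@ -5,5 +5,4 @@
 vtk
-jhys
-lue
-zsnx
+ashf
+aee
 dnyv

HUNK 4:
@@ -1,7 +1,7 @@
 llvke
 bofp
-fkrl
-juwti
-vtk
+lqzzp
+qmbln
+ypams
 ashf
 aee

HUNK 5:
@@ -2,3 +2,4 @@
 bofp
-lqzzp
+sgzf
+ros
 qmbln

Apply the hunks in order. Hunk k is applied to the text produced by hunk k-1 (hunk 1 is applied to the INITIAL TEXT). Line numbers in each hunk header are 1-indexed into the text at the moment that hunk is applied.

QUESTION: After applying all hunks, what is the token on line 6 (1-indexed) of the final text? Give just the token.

Answer: ypams

Derivation:
Hunk 1: at line 5 remove [ifq] add [lue] -> 9 lines: llvke bofp fkrl juwti buz lue zsnx dnyv frp
Hunk 2: at line 3 remove [buz] add [vtk,jhys] -> 10 lines: llvke bofp fkrl juwti vtk jhys lue zsnx dnyv frp
Hunk 3: at line 5 remove [jhys,lue,zsnx] add [ashf,aee] -> 9 lines: llvke bofp fkrl juwti vtk ashf aee dnyv frp
Hunk 4: at line 1 remove [fkrl,juwti,vtk] add [lqzzp,qmbln,ypams] -> 9 lines: llvke bofp lqzzp qmbln ypams ashf aee dnyv frp
Hunk 5: at line 2 remove [lqzzp] add [sgzf,ros] -> 10 lines: llvke bofp sgzf ros qmbln ypams ashf aee dnyv frp
Final line 6: ypams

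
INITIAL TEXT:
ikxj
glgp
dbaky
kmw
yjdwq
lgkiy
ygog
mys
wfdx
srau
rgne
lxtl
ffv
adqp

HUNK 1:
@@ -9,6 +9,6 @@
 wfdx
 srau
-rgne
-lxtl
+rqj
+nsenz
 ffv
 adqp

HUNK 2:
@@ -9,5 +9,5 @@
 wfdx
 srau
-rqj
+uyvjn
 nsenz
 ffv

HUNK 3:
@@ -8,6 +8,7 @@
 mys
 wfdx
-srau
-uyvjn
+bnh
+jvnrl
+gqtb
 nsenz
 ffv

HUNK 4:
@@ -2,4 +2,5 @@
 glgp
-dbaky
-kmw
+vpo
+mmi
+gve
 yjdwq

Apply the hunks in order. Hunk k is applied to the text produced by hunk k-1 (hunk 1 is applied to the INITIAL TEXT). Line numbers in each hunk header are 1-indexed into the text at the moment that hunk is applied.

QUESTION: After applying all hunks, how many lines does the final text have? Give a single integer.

Answer: 16

Derivation:
Hunk 1: at line 9 remove [rgne,lxtl] add [rqj,nsenz] -> 14 lines: ikxj glgp dbaky kmw yjdwq lgkiy ygog mys wfdx srau rqj nsenz ffv adqp
Hunk 2: at line 9 remove [rqj] add [uyvjn] -> 14 lines: ikxj glgp dbaky kmw yjdwq lgkiy ygog mys wfdx srau uyvjn nsenz ffv adqp
Hunk 3: at line 8 remove [srau,uyvjn] add [bnh,jvnrl,gqtb] -> 15 lines: ikxj glgp dbaky kmw yjdwq lgkiy ygog mys wfdx bnh jvnrl gqtb nsenz ffv adqp
Hunk 4: at line 2 remove [dbaky,kmw] add [vpo,mmi,gve] -> 16 lines: ikxj glgp vpo mmi gve yjdwq lgkiy ygog mys wfdx bnh jvnrl gqtb nsenz ffv adqp
Final line count: 16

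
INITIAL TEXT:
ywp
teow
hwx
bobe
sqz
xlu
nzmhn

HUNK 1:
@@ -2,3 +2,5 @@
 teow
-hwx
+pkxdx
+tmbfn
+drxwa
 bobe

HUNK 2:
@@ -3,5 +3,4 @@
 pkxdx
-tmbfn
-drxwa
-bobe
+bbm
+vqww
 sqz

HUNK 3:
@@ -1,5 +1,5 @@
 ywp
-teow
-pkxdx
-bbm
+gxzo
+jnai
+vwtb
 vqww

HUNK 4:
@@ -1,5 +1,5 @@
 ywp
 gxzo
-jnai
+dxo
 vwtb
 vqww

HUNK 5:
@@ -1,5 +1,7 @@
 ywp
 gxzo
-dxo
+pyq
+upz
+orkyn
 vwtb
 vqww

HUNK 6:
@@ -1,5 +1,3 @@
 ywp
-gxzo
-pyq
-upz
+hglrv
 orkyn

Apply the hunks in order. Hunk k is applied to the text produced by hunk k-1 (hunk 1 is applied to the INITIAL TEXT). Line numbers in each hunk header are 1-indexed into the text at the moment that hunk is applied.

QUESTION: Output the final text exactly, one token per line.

Answer: ywp
hglrv
orkyn
vwtb
vqww
sqz
xlu
nzmhn

Derivation:
Hunk 1: at line 2 remove [hwx] add [pkxdx,tmbfn,drxwa] -> 9 lines: ywp teow pkxdx tmbfn drxwa bobe sqz xlu nzmhn
Hunk 2: at line 3 remove [tmbfn,drxwa,bobe] add [bbm,vqww] -> 8 lines: ywp teow pkxdx bbm vqww sqz xlu nzmhn
Hunk 3: at line 1 remove [teow,pkxdx,bbm] add [gxzo,jnai,vwtb] -> 8 lines: ywp gxzo jnai vwtb vqww sqz xlu nzmhn
Hunk 4: at line 1 remove [jnai] add [dxo] -> 8 lines: ywp gxzo dxo vwtb vqww sqz xlu nzmhn
Hunk 5: at line 1 remove [dxo] add [pyq,upz,orkyn] -> 10 lines: ywp gxzo pyq upz orkyn vwtb vqww sqz xlu nzmhn
Hunk 6: at line 1 remove [gxzo,pyq,upz] add [hglrv] -> 8 lines: ywp hglrv orkyn vwtb vqww sqz xlu nzmhn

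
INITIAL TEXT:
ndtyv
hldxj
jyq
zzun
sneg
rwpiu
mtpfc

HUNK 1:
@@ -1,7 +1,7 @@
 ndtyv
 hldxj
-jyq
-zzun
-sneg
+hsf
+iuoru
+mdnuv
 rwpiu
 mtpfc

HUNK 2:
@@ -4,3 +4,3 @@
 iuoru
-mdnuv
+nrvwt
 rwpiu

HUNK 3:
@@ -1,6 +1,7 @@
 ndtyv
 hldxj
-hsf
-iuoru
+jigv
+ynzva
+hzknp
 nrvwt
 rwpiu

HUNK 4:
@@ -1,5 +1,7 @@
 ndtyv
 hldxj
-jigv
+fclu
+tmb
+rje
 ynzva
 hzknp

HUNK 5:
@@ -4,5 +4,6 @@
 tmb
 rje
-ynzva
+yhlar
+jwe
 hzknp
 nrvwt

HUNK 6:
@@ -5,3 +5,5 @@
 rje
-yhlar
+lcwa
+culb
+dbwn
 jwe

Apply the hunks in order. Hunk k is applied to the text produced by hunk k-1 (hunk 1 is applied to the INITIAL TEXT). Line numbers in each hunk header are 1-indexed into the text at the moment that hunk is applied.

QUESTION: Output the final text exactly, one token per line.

Hunk 1: at line 1 remove [jyq,zzun,sneg] add [hsf,iuoru,mdnuv] -> 7 lines: ndtyv hldxj hsf iuoru mdnuv rwpiu mtpfc
Hunk 2: at line 4 remove [mdnuv] add [nrvwt] -> 7 lines: ndtyv hldxj hsf iuoru nrvwt rwpiu mtpfc
Hunk 3: at line 1 remove [hsf,iuoru] add [jigv,ynzva,hzknp] -> 8 lines: ndtyv hldxj jigv ynzva hzknp nrvwt rwpiu mtpfc
Hunk 4: at line 1 remove [jigv] add [fclu,tmb,rje] -> 10 lines: ndtyv hldxj fclu tmb rje ynzva hzknp nrvwt rwpiu mtpfc
Hunk 5: at line 4 remove [ynzva] add [yhlar,jwe] -> 11 lines: ndtyv hldxj fclu tmb rje yhlar jwe hzknp nrvwt rwpiu mtpfc
Hunk 6: at line 5 remove [yhlar] add [lcwa,culb,dbwn] -> 13 lines: ndtyv hldxj fclu tmb rje lcwa culb dbwn jwe hzknp nrvwt rwpiu mtpfc

Answer: ndtyv
hldxj
fclu
tmb
rje
lcwa
culb
dbwn
jwe
hzknp
nrvwt
rwpiu
mtpfc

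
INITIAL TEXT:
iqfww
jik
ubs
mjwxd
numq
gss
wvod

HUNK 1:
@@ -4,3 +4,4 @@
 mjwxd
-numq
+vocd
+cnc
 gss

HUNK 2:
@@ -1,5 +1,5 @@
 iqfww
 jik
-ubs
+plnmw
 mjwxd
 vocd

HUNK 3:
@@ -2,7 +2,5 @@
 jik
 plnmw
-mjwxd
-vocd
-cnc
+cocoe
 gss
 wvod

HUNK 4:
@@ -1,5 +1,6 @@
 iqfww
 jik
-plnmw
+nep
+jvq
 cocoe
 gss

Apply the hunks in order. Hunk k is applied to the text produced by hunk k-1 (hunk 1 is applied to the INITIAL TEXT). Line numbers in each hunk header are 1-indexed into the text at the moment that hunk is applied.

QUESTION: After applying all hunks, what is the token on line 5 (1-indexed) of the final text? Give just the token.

Hunk 1: at line 4 remove [numq] add [vocd,cnc] -> 8 lines: iqfww jik ubs mjwxd vocd cnc gss wvod
Hunk 2: at line 1 remove [ubs] add [plnmw] -> 8 lines: iqfww jik plnmw mjwxd vocd cnc gss wvod
Hunk 3: at line 2 remove [mjwxd,vocd,cnc] add [cocoe] -> 6 lines: iqfww jik plnmw cocoe gss wvod
Hunk 4: at line 1 remove [plnmw] add [nep,jvq] -> 7 lines: iqfww jik nep jvq cocoe gss wvod
Final line 5: cocoe

Answer: cocoe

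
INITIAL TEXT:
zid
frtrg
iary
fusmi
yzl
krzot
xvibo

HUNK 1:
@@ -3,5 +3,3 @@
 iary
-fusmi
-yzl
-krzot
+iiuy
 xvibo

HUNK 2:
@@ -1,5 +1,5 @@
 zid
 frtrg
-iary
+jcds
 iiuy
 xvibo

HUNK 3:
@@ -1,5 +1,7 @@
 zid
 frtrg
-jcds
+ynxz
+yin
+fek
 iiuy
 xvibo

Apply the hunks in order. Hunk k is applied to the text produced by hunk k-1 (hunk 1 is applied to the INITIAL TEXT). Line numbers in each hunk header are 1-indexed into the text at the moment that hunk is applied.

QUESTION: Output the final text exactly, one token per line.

Hunk 1: at line 3 remove [fusmi,yzl,krzot] add [iiuy] -> 5 lines: zid frtrg iary iiuy xvibo
Hunk 2: at line 1 remove [iary] add [jcds] -> 5 lines: zid frtrg jcds iiuy xvibo
Hunk 3: at line 1 remove [jcds] add [ynxz,yin,fek] -> 7 lines: zid frtrg ynxz yin fek iiuy xvibo

Answer: zid
frtrg
ynxz
yin
fek
iiuy
xvibo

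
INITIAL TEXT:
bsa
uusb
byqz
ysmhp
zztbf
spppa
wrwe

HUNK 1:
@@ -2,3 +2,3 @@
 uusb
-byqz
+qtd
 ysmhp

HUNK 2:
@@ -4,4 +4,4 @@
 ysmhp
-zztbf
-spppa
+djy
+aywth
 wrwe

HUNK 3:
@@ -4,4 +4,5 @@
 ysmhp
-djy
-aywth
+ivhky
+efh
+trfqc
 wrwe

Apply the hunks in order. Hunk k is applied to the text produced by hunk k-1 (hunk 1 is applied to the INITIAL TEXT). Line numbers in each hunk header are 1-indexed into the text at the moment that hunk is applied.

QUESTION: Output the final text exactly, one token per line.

Hunk 1: at line 2 remove [byqz] add [qtd] -> 7 lines: bsa uusb qtd ysmhp zztbf spppa wrwe
Hunk 2: at line 4 remove [zztbf,spppa] add [djy,aywth] -> 7 lines: bsa uusb qtd ysmhp djy aywth wrwe
Hunk 3: at line 4 remove [djy,aywth] add [ivhky,efh,trfqc] -> 8 lines: bsa uusb qtd ysmhp ivhky efh trfqc wrwe

Answer: bsa
uusb
qtd
ysmhp
ivhky
efh
trfqc
wrwe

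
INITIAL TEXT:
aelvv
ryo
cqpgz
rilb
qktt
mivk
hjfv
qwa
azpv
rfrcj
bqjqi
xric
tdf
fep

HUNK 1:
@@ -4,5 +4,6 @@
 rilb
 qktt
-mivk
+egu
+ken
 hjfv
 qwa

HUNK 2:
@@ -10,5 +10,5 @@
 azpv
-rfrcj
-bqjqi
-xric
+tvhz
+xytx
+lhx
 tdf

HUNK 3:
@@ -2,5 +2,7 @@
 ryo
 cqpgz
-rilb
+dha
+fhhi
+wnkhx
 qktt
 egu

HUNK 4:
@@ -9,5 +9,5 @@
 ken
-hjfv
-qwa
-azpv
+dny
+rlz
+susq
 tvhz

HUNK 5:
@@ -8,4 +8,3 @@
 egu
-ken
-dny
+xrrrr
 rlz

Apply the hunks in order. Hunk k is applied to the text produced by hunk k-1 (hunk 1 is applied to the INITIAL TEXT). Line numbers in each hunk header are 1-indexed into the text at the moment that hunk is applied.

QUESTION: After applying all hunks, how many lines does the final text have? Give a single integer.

Hunk 1: at line 4 remove [mivk] add [egu,ken] -> 15 lines: aelvv ryo cqpgz rilb qktt egu ken hjfv qwa azpv rfrcj bqjqi xric tdf fep
Hunk 2: at line 10 remove [rfrcj,bqjqi,xric] add [tvhz,xytx,lhx] -> 15 lines: aelvv ryo cqpgz rilb qktt egu ken hjfv qwa azpv tvhz xytx lhx tdf fep
Hunk 3: at line 2 remove [rilb] add [dha,fhhi,wnkhx] -> 17 lines: aelvv ryo cqpgz dha fhhi wnkhx qktt egu ken hjfv qwa azpv tvhz xytx lhx tdf fep
Hunk 4: at line 9 remove [hjfv,qwa,azpv] add [dny,rlz,susq] -> 17 lines: aelvv ryo cqpgz dha fhhi wnkhx qktt egu ken dny rlz susq tvhz xytx lhx tdf fep
Hunk 5: at line 8 remove [ken,dny] add [xrrrr] -> 16 lines: aelvv ryo cqpgz dha fhhi wnkhx qktt egu xrrrr rlz susq tvhz xytx lhx tdf fep
Final line count: 16

Answer: 16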